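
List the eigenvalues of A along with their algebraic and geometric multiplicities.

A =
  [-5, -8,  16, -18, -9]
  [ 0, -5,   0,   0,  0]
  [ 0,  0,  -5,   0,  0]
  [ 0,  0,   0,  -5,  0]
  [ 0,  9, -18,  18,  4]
λ = -5: alg = 4, geom = 3; λ = 4: alg = 1, geom = 1

Step 1 — factor the characteristic polynomial to read off the algebraic multiplicities:
  χ_A(x) = (x - 4)*(x + 5)^4

Step 2 — compute geometric multiplicities via the rank-nullity identity g(λ) = n − rank(A − λI):
  rank(A − (-5)·I) = 2, so dim ker(A − (-5)·I) = n − 2 = 3
  rank(A − (4)·I) = 4, so dim ker(A − (4)·I) = n − 4 = 1

Summary:
  λ = -5: algebraic multiplicity = 4, geometric multiplicity = 3
  λ = 4: algebraic multiplicity = 1, geometric multiplicity = 1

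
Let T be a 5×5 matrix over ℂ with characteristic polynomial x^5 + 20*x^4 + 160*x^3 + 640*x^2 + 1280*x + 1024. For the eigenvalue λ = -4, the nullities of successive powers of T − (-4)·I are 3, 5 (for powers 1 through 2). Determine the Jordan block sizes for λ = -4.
Block sizes for λ = -4: [2, 2, 1]

From the dimensions of kernels of powers, the number of Jordan blocks of size at least j is d_j − d_{j−1} where d_j = dim ker(N^j) (with d_0 = 0). Computing the differences gives [3, 2].
The number of blocks of size exactly k is (#blocks of size ≥ k) − (#blocks of size ≥ k + 1), so the partition is: 1 block(s) of size 1, 2 block(s) of size 2.
In nonincreasing order the block sizes are [2, 2, 1].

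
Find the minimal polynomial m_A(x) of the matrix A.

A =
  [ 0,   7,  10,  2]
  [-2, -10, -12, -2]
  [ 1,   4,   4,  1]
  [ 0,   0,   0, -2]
x^3 + 6*x^2 + 12*x + 8

The characteristic polynomial is χ_A(x) = (x + 2)^4, so the eigenvalues are known. The minimal polynomial is
  m_A(x) = Π_λ (x − λ)^{k_λ}
where k_λ is the size of the *largest* Jordan block for λ (equivalently, the smallest k with (A − λI)^k v = 0 for every generalised eigenvector v of λ).

  λ = -2: largest Jordan block has size 3, contributing (x + 2)^3

So m_A(x) = (x + 2)^3 = x^3 + 6*x^2 + 12*x + 8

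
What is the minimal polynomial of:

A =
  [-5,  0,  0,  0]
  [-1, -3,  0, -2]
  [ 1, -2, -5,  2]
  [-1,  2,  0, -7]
x^2 + 10*x + 25

The characteristic polynomial is χ_A(x) = (x + 5)^4, so the eigenvalues are known. The minimal polynomial is
  m_A(x) = Π_λ (x − λ)^{k_λ}
where k_λ is the size of the *largest* Jordan block for λ (equivalently, the smallest k with (A − λI)^k v = 0 for every generalised eigenvector v of λ).

  λ = -5: largest Jordan block has size 2, contributing (x + 5)^2

So m_A(x) = (x + 5)^2 = x^2 + 10*x + 25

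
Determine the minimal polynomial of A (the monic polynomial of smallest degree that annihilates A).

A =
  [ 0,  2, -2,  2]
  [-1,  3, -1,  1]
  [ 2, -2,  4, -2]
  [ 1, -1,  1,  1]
x^2 - 4*x + 4

The characteristic polynomial is χ_A(x) = (x - 2)^4, so the eigenvalues are known. The minimal polynomial is
  m_A(x) = Π_λ (x − λ)^{k_λ}
where k_λ is the size of the *largest* Jordan block for λ (equivalently, the smallest k with (A − λI)^k v = 0 for every generalised eigenvector v of λ).

  λ = 2: largest Jordan block has size 2, contributing (x − 2)^2

So m_A(x) = (x - 2)^2 = x^2 - 4*x + 4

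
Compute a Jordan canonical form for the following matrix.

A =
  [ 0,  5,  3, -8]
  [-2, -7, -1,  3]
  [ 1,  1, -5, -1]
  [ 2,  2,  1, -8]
J_3(-5) ⊕ J_1(-5)

The characteristic polynomial is
  det(x·I − A) = x^4 + 20*x^3 + 150*x^2 + 500*x + 625 = (x + 5)^4

Eigenvalues and multiplicities (the geometric multiplicity of λ is n − rank(A − λI), which equals the number of Jordan blocks for λ):
  λ = -5: algebraic multiplicity = 4, geometric multiplicity = 2

Determining the block sizes for each eigenvalue:
  λ = -5: with am = 4 and gm = 2, the partition is not yet determined (e.g. several partitions of 4 into 2 parts exist). Let N = A − (-5)·I. Computing rank(N^1) = 2, rank(N^2) = 1, rank(N^3) = 0; the number of blocks of size ≥ j is rank(N^{j−1}) − rank(N^j), giving [2, 1, 1]. So we have 1 block(s) of size 3, 1 block(s) of size 1 → block sizes [3, 1]

Assembling the blocks gives a Jordan form
J =
  [-5,  1,  0,  0]
  [ 0, -5,  1,  0]
  [ 0,  0, -5,  0]
  [ 0,  0,  0, -5]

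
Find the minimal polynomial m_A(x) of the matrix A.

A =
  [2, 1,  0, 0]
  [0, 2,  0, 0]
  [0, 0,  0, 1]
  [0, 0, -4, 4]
x^2 - 4*x + 4

The characteristic polynomial is χ_A(x) = (x - 2)^4, so the eigenvalues are known. The minimal polynomial is
  m_A(x) = Π_λ (x − λ)^{k_λ}
where k_λ is the size of the *largest* Jordan block for λ (equivalently, the smallest k with (A − λI)^k v = 0 for every generalised eigenvector v of λ).

  λ = 2: largest Jordan block has size 2, contributing (x − 2)^2

So m_A(x) = (x - 2)^2 = x^2 - 4*x + 4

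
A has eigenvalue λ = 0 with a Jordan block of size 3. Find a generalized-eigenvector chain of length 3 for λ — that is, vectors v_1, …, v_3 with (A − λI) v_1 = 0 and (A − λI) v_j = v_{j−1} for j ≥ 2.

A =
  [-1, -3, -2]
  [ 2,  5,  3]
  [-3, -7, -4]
A Jordan chain for λ = 0 of length 3:
v_1 = (1, -1, 1)ᵀ
v_2 = (-1, 2, -3)ᵀ
v_3 = (1, 0, 0)ᵀ

Let N = A − (0)·I. We want v_3 with N^3 v_3 = 0 but N^2 v_3 ≠ 0; then v_{j-1} := N · v_j for j = 3, …, 2.

Pick v_3 = (1, 0, 0)ᵀ.
Then v_2 = N · v_3 = (-1, 2, -3)ᵀ.
Then v_1 = N · v_2 = (1, -1, 1)ᵀ.

Sanity check: (A − (0)·I) v_1 = (0, 0, 0)ᵀ = 0. ✓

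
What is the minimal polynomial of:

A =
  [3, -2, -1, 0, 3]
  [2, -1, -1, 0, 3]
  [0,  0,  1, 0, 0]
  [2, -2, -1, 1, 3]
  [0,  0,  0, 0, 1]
x^2 - 2*x + 1

The characteristic polynomial is χ_A(x) = (x - 1)^5, so the eigenvalues are known. The minimal polynomial is
  m_A(x) = Π_λ (x − λ)^{k_λ}
where k_λ is the size of the *largest* Jordan block for λ (equivalently, the smallest k with (A − λI)^k v = 0 for every generalised eigenvector v of λ).

  λ = 1: largest Jordan block has size 2, contributing (x − 1)^2

So m_A(x) = (x - 1)^2 = x^2 - 2*x + 1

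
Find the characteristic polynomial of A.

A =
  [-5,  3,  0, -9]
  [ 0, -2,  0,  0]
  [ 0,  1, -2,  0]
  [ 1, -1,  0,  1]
x^4 + 8*x^3 + 24*x^2 + 32*x + 16

Expanding det(x·I − A) (e.g. by cofactor expansion or by noting that A is similar to its Jordan form J, which has the same characteristic polynomial as A) gives
  χ_A(x) = x^4 + 8*x^3 + 24*x^2 + 32*x + 16
which factors as (x + 2)^4. The eigenvalues (with algebraic multiplicities) are λ = -2 with multiplicity 4.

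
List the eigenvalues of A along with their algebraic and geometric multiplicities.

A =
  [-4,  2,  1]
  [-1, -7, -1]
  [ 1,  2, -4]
λ = -5: alg = 3, geom = 2

Step 1 — factor the characteristic polynomial to read off the algebraic multiplicities:
  χ_A(x) = (x + 5)^3

Step 2 — compute geometric multiplicities via the rank-nullity identity g(λ) = n − rank(A − λI):
  rank(A − (-5)·I) = 1, so dim ker(A − (-5)·I) = n − 1 = 2

Summary:
  λ = -5: algebraic multiplicity = 3, geometric multiplicity = 2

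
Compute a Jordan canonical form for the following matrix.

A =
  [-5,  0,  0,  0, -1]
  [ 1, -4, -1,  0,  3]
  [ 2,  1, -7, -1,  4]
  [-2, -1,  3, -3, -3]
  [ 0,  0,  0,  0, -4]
J_3(-5) ⊕ J_2(-4)

The characteristic polynomial is
  det(x·I − A) = x^5 + 23*x^4 + 211*x^3 + 965*x^2 + 2200*x + 2000 = (x + 4)^2*(x + 5)^3

Eigenvalues and multiplicities (the geometric multiplicity of λ is n − rank(A − λI), which equals the number of Jordan blocks for λ):
  λ = -5: algebraic multiplicity = 3, geometric multiplicity = 1
  λ = -4: algebraic multiplicity = 2, geometric multiplicity = 1

Determining the block sizes for each eigenvalue:
  λ = -5: one block (gm = 1), so the single block has size am = 3 → block sizes [3]
  λ = -4: one block (gm = 1), so the single block has size am = 2 → block sizes [2]

Assembling the blocks gives a Jordan form
J =
  [-5,  1,  0,  0,  0]
  [ 0, -5,  1,  0,  0]
  [ 0,  0, -5,  0,  0]
  [ 0,  0,  0, -4,  1]
  [ 0,  0,  0,  0, -4]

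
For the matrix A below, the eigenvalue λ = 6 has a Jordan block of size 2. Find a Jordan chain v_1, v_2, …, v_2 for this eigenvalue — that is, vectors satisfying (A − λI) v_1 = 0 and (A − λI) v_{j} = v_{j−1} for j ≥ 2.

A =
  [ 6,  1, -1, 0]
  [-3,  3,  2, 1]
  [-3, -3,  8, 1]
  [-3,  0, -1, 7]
A Jordan chain for λ = 6 of length 2:
v_1 = (0, -3, -3, -3)ᵀ
v_2 = (1, 0, 0, 0)ᵀ

Let N = A − (6)·I. We want v_2 with N^2 v_2 = 0 but N^1 v_2 ≠ 0; then v_{j-1} := N · v_j for j = 2, …, 2.

Pick v_2 = (1, 0, 0, 0)ᵀ.
Then v_1 = N · v_2 = (0, -3, -3, -3)ᵀ.

Sanity check: (A − (6)·I) v_1 = (0, 0, 0, 0)ᵀ = 0. ✓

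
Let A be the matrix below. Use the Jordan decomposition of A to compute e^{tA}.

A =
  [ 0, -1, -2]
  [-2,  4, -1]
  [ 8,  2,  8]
e^{tA} =
  [t^2*exp(4*t) - 4*t*exp(4*t) + exp(4*t), -t*exp(4*t), t^2*exp(4*t)/2 - 2*t*exp(4*t)]
  [-2*t*exp(4*t), exp(4*t), -t*exp(4*t)]
  [-2*t^2*exp(4*t) + 8*t*exp(4*t), 2*t*exp(4*t), -t^2*exp(4*t) + 4*t*exp(4*t) + exp(4*t)]

Strategy: write A = P · J · P⁻¹ where J is a Jordan canonical form, so e^{tA} = P · e^{tJ} · P⁻¹, and e^{tJ} can be computed block-by-block.

A has Jordan form
J =
  [4, 1, 0]
  [0, 4, 1]
  [0, 0, 4]
(up to reordering of blocks).

Per-block formulas:
  For a 3×3 Jordan block J_3(4): exp(t · J_3(4)) = e^(4t)·(I + t·N + (t^2/2)·N^2), where N is the 3×3 nilpotent shift.

After assembling e^{tJ} and conjugating by P, we get:

e^{tA} =
  [t^2*exp(4*t) - 4*t*exp(4*t) + exp(4*t), -t*exp(4*t), t^2*exp(4*t)/2 - 2*t*exp(4*t)]
  [-2*t*exp(4*t), exp(4*t), -t*exp(4*t)]
  [-2*t^2*exp(4*t) + 8*t*exp(4*t), 2*t*exp(4*t), -t^2*exp(4*t) + 4*t*exp(4*t) + exp(4*t)]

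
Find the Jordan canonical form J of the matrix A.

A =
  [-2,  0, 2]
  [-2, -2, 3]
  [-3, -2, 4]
J_3(0)

The characteristic polynomial is
  det(x·I − A) = x^3

Eigenvalues and multiplicities (the geometric multiplicity of λ is n − rank(A − λI), which equals the number of Jordan blocks for λ):
  λ = 0: algebraic multiplicity = 3, geometric multiplicity = 1

Determining the block sizes for each eigenvalue:
  λ = 0: one block (gm = 1), so the single block has size am = 3 → block sizes [3]

Assembling the blocks gives a Jordan form
J =
  [0, 1, 0]
  [0, 0, 1]
  [0, 0, 0]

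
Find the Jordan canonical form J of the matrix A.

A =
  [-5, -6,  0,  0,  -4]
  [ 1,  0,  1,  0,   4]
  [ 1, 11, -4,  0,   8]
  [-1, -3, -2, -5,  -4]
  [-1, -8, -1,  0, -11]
J_3(-5) ⊕ J_2(-5)

The characteristic polynomial is
  det(x·I − A) = x^5 + 25*x^4 + 250*x^3 + 1250*x^2 + 3125*x + 3125 = (x + 5)^5

Eigenvalues and multiplicities (the geometric multiplicity of λ is n − rank(A − λI), which equals the number of Jordan blocks for λ):
  λ = -5: algebraic multiplicity = 5, geometric multiplicity = 2

Determining the block sizes for each eigenvalue:
  λ = -5: with am = 5 and gm = 2, the partition is not yet determined (e.g. several partitions of 5 into 2 parts exist). Let N = A − (-5)·I. Computing rank(N^1) = 3, rank(N^2) = 1, rank(N^3) = 0; the number of blocks of size ≥ j is rank(N^{j−1}) − rank(N^j), giving [2, 2, 1]. So we have 1 block(s) of size 3, 1 block(s) of size 2 → block sizes [3, 2]

Assembling the blocks gives a Jordan form
J =
  [-5,  1,  0,  0,  0]
  [ 0, -5,  1,  0,  0]
  [ 0,  0, -5,  0,  0]
  [ 0,  0,  0, -5,  1]
  [ 0,  0,  0,  0, -5]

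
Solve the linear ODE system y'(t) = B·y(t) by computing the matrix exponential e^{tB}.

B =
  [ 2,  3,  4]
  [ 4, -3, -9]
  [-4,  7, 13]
e^{tB} =
  [-2*t*exp(4*t) + exp(4*t), t^2*exp(4*t)/2 + 3*t*exp(4*t), t^2*exp(4*t)/2 + 4*t*exp(4*t)]
  [4*t*exp(4*t), -t^2*exp(4*t) - 7*t*exp(4*t) + exp(4*t), -t^2*exp(4*t) - 9*t*exp(4*t)]
  [-4*t*exp(4*t), t^2*exp(4*t) + 7*t*exp(4*t), t^2*exp(4*t) + 9*t*exp(4*t) + exp(4*t)]

Strategy: write B = P · J · P⁻¹ where J is a Jordan canonical form, so e^{tB} = P · e^{tJ} · P⁻¹, and e^{tJ} can be computed block-by-block.

B has Jordan form
J =
  [4, 1, 0]
  [0, 4, 1]
  [0, 0, 4]
(up to reordering of blocks).

Per-block formulas:
  For a 3×3 Jordan block J_3(4): exp(t · J_3(4)) = e^(4t)·(I + t·N + (t^2/2)·N^2), where N is the 3×3 nilpotent shift.

After assembling e^{tJ} and conjugating by P, we get:

e^{tB} =
  [-2*t*exp(4*t) + exp(4*t), t^2*exp(4*t)/2 + 3*t*exp(4*t), t^2*exp(4*t)/2 + 4*t*exp(4*t)]
  [4*t*exp(4*t), -t^2*exp(4*t) - 7*t*exp(4*t) + exp(4*t), -t^2*exp(4*t) - 9*t*exp(4*t)]
  [-4*t*exp(4*t), t^2*exp(4*t) + 7*t*exp(4*t), t^2*exp(4*t) + 9*t*exp(4*t) + exp(4*t)]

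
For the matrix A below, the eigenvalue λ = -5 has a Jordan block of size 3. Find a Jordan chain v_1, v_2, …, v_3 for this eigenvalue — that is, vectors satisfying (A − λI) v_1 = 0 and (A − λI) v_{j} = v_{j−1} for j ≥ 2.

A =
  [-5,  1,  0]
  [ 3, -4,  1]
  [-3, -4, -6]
A Jordan chain for λ = -5 of length 3:
v_1 = (3, 0, -9)ᵀ
v_2 = (0, 3, -3)ᵀ
v_3 = (1, 0, 0)ᵀ

Let N = A − (-5)·I. We want v_3 with N^3 v_3 = 0 but N^2 v_3 ≠ 0; then v_{j-1} := N · v_j for j = 3, …, 2.

Pick v_3 = (1, 0, 0)ᵀ.
Then v_2 = N · v_3 = (0, 3, -3)ᵀ.
Then v_1 = N · v_2 = (3, 0, -9)ᵀ.

Sanity check: (A − (-5)·I) v_1 = (0, 0, 0)ᵀ = 0. ✓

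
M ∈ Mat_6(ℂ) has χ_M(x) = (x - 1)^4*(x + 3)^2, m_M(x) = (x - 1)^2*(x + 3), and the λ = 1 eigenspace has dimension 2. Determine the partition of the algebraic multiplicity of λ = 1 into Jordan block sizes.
Block sizes for λ = 1: [2, 2]

Step 1 — from the characteristic polynomial, algebraic multiplicity of λ = 1 is 4. From dim ker(M − (1)·I) = 2, there are exactly 2 Jordan blocks for λ = 1.
Step 2 — from the minimal polynomial, the factor (x − 1)^2 tells us the largest block for λ = 1 has size 2.
Step 3 — with total size 4, 2 blocks, and largest block 2, the block sizes (in nonincreasing order) are [2, 2].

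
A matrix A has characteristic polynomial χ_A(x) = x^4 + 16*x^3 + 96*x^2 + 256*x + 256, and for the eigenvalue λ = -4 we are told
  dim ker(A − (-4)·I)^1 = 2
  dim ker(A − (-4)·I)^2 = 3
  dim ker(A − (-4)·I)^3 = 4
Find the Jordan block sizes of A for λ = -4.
Block sizes for λ = -4: [3, 1]

From the dimensions of kernels of powers, the number of Jordan blocks of size at least j is d_j − d_{j−1} where d_j = dim ker(N^j) (with d_0 = 0). Computing the differences gives [2, 1, 1].
The number of blocks of size exactly k is (#blocks of size ≥ k) − (#blocks of size ≥ k + 1), so the partition is: 1 block(s) of size 1, 1 block(s) of size 3.
In nonincreasing order the block sizes are [3, 1].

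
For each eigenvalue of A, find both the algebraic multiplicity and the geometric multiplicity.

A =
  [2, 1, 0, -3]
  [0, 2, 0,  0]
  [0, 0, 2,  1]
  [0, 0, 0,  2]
λ = 2: alg = 4, geom = 2

Step 1 — factor the characteristic polynomial to read off the algebraic multiplicities:
  χ_A(x) = (x - 2)^4

Step 2 — compute geometric multiplicities via the rank-nullity identity g(λ) = n − rank(A − λI):
  rank(A − (2)·I) = 2, so dim ker(A − (2)·I) = n − 2 = 2

Summary:
  λ = 2: algebraic multiplicity = 4, geometric multiplicity = 2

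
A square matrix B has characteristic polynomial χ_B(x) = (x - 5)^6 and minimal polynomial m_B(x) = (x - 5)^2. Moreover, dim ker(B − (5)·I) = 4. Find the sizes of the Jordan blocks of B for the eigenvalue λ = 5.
Block sizes for λ = 5: [2, 2, 1, 1]

Step 1 — from the characteristic polynomial, algebraic multiplicity of λ = 5 is 6. From dim ker(B − (5)·I) = 4, there are exactly 4 Jordan blocks for λ = 5.
Step 2 — from the minimal polynomial, the factor (x − 5)^2 tells us the largest block for λ = 5 has size 2.
Step 3 — with total size 6, 4 blocks, and largest block 2, the block sizes (in nonincreasing order) are [2, 2, 1, 1].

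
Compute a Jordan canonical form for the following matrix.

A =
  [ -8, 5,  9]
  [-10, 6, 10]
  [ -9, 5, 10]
J_2(1) ⊕ J_1(6)

The characteristic polynomial is
  det(x·I − A) = x^3 - 8*x^2 + 13*x - 6 = (x - 6)*(x - 1)^2

Eigenvalues and multiplicities (the geometric multiplicity of λ is n − rank(A − λI), which equals the number of Jordan blocks for λ):
  λ = 1: algebraic multiplicity = 2, geometric multiplicity = 1
  λ = 6: algebraic multiplicity = 1, geometric multiplicity = 1

Determining the block sizes for each eigenvalue:
  λ = 1: one block (gm = 1), so the single block has size am = 2 → block sizes [2]
  λ = 6: one block (gm = 1), so the single block has size am = 1 → block sizes [1]

Assembling the blocks gives a Jordan form
J =
  [1, 1, 0]
  [0, 1, 0]
  [0, 0, 6]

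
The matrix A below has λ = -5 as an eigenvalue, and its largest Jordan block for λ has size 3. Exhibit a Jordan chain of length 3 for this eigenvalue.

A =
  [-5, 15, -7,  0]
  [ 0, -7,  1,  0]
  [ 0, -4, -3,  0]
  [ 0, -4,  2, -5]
A Jordan chain for λ = -5 of length 3:
v_1 = (-2, 0, 0, 0)ᵀ
v_2 = (15, -2, -4, -4)ᵀ
v_3 = (0, 1, 0, 0)ᵀ

Let N = A − (-5)·I. We want v_3 with N^3 v_3 = 0 but N^2 v_3 ≠ 0; then v_{j-1} := N · v_j for j = 3, …, 2.

Pick v_3 = (0, 1, 0, 0)ᵀ.
Then v_2 = N · v_3 = (15, -2, -4, -4)ᵀ.
Then v_1 = N · v_2 = (-2, 0, 0, 0)ᵀ.

Sanity check: (A − (-5)·I) v_1 = (0, 0, 0, 0)ᵀ = 0. ✓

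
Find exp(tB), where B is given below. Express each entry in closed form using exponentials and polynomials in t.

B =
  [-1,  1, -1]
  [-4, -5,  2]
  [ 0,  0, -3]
e^{tB} =
  [2*t*exp(-3*t) + exp(-3*t), t*exp(-3*t), -t*exp(-3*t)]
  [-4*t*exp(-3*t), -2*t*exp(-3*t) + exp(-3*t), 2*t*exp(-3*t)]
  [0, 0, exp(-3*t)]

Strategy: write B = P · J · P⁻¹ where J is a Jordan canonical form, so e^{tB} = P · e^{tJ} · P⁻¹, and e^{tJ} can be computed block-by-block.

B has Jordan form
J =
  [-3,  1,  0]
  [ 0, -3,  0]
  [ 0,  0, -3]
(up to reordering of blocks).

Per-block formulas:
  For a 2×2 Jordan block J_2(-3): exp(t · J_2(-3)) = e^(-3t)·(I + t·N), where N is the 2×2 nilpotent shift.
  For a 1×1 block at λ = -3: exp(t · [-3]) = [e^(-3t)].

After assembling e^{tJ} and conjugating by P, we get:

e^{tB} =
  [2*t*exp(-3*t) + exp(-3*t), t*exp(-3*t), -t*exp(-3*t)]
  [-4*t*exp(-3*t), -2*t*exp(-3*t) + exp(-3*t), 2*t*exp(-3*t)]
  [0, 0, exp(-3*t)]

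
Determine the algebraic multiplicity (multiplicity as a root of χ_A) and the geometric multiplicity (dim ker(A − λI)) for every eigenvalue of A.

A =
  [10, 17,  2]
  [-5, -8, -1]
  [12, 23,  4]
λ = 2: alg = 3, geom = 1

Step 1 — factor the characteristic polynomial to read off the algebraic multiplicities:
  χ_A(x) = (x - 2)^3

Step 2 — compute geometric multiplicities via the rank-nullity identity g(λ) = n − rank(A − λI):
  rank(A − (2)·I) = 2, so dim ker(A − (2)·I) = n − 2 = 1

Summary:
  λ = 2: algebraic multiplicity = 3, geometric multiplicity = 1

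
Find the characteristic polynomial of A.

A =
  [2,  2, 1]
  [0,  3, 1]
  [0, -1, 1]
x^3 - 6*x^2 + 12*x - 8

Expanding det(x·I − A) (e.g. by cofactor expansion or by noting that A is similar to its Jordan form J, which has the same characteristic polynomial as A) gives
  χ_A(x) = x^3 - 6*x^2 + 12*x - 8
which factors as (x - 2)^3. The eigenvalues (with algebraic multiplicities) are λ = 2 with multiplicity 3.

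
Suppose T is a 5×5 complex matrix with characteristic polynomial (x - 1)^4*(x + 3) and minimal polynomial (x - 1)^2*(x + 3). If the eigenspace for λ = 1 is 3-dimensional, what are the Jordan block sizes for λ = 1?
Block sizes for λ = 1: [2, 1, 1]

Step 1 — from the characteristic polynomial, algebraic multiplicity of λ = 1 is 4. From dim ker(T − (1)·I) = 3, there are exactly 3 Jordan blocks for λ = 1.
Step 2 — from the minimal polynomial, the factor (x − 1)^2 tells us the largest block for λ = 1 has size 2.
Step 3 — with total size 4, 3 blocks, and largest block 2, the block sizes (in nonincreasing order) are [2, 1, 1].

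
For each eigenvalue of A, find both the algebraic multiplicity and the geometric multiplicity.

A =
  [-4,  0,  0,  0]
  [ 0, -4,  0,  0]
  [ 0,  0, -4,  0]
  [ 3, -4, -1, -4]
λ = -4: alg = 4, geom = 3

Step 1 — factor the characteristic polynomial to read off the algebraic multiplicities:
  χ_A(x) = (x + 4)^4

Step 2 — compute geometric multiplicities via the rank-nullity identity g(λ) = n − rank(A − λI):
  rank(A − (-4)·I) = 1, so dim ker(A − (-4)·I) = n − 1 = 3

Summary:
  λ = -4: algebraic multiplicity = 4, geometric multiplicity = 3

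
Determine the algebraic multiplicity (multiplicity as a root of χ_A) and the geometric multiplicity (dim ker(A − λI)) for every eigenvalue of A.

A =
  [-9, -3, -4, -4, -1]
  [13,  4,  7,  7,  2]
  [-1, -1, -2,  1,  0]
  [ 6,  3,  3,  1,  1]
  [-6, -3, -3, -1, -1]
λ = -3: alg = 1, geom = 1; λ = -2: alg = 2, geom = 1; λ = 0: alg = 2, geom = 1

Step 1 — factor the characteristic polynomial to read off the algebraic multiplicities:
  χ_A(x) = x^2*(x + 2)^2*(x + 3)

Step 2 — compute geometric multiplicities via the rank-nullity identity g(λ) = n − rank(A − λI):
  rank(A − (-3)·I) = 4, so dim ker(A − (-3)·I) = n − 4 = 1
  rank(A − (-2)·I) = 4, so dim ker(A − (-2)·I) = n − 4 = 1
  rank(A − (0)·I) = 4, so dim ker(A − (0)·I) = n − 4 = 1

Summary:
  λ = -3: algebraic multiplicity = 1, geometric multiplicity = 1
  λ = -2: algebraic multiplicity = 2, geometric multiplicity = 1
  λ = 0: algebraic multiplicity = 2, geometric multiplicity = 1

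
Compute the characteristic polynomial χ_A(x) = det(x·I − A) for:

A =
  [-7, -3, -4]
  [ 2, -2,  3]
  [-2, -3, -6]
x^3 + 15*x^2 + 75*x + 125

Expanding det(x·I − A) (e.g. by cofactor expansion or by noting that A is similar to its Jordan form J, which has the same characteristic polynomial as A) gives
  χ_A(x) = x^3 + 15*x^2 + 75*x + 125
which factors as (x + 5)^3. The eigenvalues (with algebraic multiplicities) are λ = -5 with multiplicity 3.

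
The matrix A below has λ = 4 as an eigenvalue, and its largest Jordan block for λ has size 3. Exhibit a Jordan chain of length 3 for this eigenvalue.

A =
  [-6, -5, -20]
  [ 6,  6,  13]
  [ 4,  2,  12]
A Jordan chain for λ = 4 of length 3:
v_1 = (-10, 4, 4)ᵀ
v_2 = (-10, 6, 4)ᵀ
v_3 = (1, 0, 0)ᵀ

Let N = A − (4)·I. We want v_3 with N^3 v_3 = 0 but N^2 v_3 ≠ 0; then v_{j-1} := N · v_j for j = 3, …, 2.

Pick v_3 = (1, 0, 0)ᵀ.
Then v_2 = N · v_3 = (-10, 6, 4)ᵀ.
Then v_1 = N · v_2 = (-10, 4, 4)ᵀ.

Sanity check: (A − (4)·I) v_1 = (0, 0, 0)ᵀ = 0. ✓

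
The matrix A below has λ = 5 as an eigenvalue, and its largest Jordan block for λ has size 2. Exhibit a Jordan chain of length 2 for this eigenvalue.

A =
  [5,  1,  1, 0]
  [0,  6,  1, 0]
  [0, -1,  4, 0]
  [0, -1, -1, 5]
A Jordan chain for λ = 5 of length 2:
v_1 = (1, 1, -1, -1)ᵀ
v_2 = (0, 1, 0, 0)ᵀ

Let N = A − (5)·I. We want v_2 with N^2 v_2 = 0 but N^1 v_2 ≠ 0; then v_{j-1} := N · v_j for j = 2, …, 2.

Pick v_2 = (0, 1, 0, 0)ᵀ.
Then v_1 = N · v_2 = (1, 1, -1, -1)ᵀ.

Sanity check: (A − (5)·I) v_1 = (0, 0, 0, 0)ᵀ = 0. ✓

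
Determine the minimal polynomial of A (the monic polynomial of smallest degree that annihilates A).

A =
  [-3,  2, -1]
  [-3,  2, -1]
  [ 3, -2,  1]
x^2

The characteristic polynomial is χ_A(x) = x^3, so the eigenvalues are known. The minimal polynomial is
  m_A(x) = Π_λ (x − λ)^{k_λ}
where k_λ is the size of the *largest* Jordan block for λ (equivalently, the smallest k with (A − λI)^k v = 0 for every generalised eigenvector v of λ).

  λ = 0: largest Jordan block has size 2, contributing (x − 0)^2

So m_A(x) = x^2 = x^2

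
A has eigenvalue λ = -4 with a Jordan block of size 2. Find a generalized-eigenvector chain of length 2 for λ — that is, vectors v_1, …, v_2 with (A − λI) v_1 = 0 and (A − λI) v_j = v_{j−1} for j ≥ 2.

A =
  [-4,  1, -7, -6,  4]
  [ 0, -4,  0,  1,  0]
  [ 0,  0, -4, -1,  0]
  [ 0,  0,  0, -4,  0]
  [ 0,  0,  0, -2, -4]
A Jordan chain for λ = -4 of length 2:
v_1 = (1, 0, 0, 0, 0)ᵀ
v_2 = (0, 1, 0, 0, 0)ᵀ

Let N = A − (-4)·I. We want v_2 with N^2 v_2 = 0 but N^1 v_2 ≠ 0; then v_{j-1} := N · v_j for j = 2, …, 2.

Pick v_2 = (0, 1, 0, 0, 0)ᵀ.
Then v_1 = N · v_2 = (1, 0, 0, 0, 0)ᵀ.

Sanity check: (A − (-4)·I) v_1 = (0, 0, 0, 0, 0)ᵀ = 0. ✓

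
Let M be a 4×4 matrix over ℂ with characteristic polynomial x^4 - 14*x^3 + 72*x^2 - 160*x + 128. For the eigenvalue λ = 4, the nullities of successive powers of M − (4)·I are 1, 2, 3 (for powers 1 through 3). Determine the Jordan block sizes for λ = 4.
Block sizes for λ = 4: [3]

From the dimensions of kernels of powers, the number of Jordan blocks of size at least j is d_j − d_{j−1} where d_j = dim ker(N^j) (with d_0 = 0). Computing the differences gives [1, 1, 1].
The number of blocks of size exactly k is (#blocks of size ≥ k) − (#blocks of size ≥ k + 1), so the partition is: 1 block(s) of size 3.
In nonincreasing order the block sizes are [3].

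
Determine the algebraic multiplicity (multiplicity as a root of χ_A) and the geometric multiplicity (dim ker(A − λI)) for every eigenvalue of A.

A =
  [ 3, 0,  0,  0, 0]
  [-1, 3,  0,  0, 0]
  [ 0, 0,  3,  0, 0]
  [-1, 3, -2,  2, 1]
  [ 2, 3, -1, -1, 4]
λ = 3: alg = 5, geom = 2

Step 1 — factor the characteristic polynomial to read off the algebraic multiplicities:
  χ_A(x) = (x - 3)^5

Step 2 — compute geometric multiplicities via the rank-nullity identity g(λ) = n − rank(A − λI):
  rank(A − (3)·I) = 3, so dim ker(A − (3)·I) = n − 3 = 2

Summary:
  λ = 3: algebraic multiplicity = 5, geometric multiplicity = 2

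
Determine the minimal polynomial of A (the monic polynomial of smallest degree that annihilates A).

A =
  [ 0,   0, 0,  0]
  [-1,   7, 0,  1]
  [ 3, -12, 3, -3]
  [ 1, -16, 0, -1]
x^3 - 6*x^2 + 9*x

The characteristic polynomial is χ_A(x) = x*(x - 3)^3, so the eigenvalues are known. The minimal polynomial is
  m_A(x) = Π_λ (x − λ)^{k_λ}
where k_λ is the size of the *largest* Jordan block for λ (equivalently, the smallest k with (A − λI)^k v = 0 for every generalised eigenvector v of λ).

  λ = 0: largest Jordan block has size 1, contributing (x − 0)
  λ = 3: largest Jordan block has size 2, contributing (x − 3)^2

So m_A(x) = x*(x - 3)^2 = x^3 - 6*x^2 + 9*x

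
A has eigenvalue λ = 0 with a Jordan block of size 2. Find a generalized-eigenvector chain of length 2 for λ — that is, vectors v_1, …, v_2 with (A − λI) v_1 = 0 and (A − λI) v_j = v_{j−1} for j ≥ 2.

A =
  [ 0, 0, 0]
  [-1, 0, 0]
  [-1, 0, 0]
A Jordan chain for λ = 0 of length 2:
v_1 = (0, -1, -1)ᵀ
v_2 = (1, 0, 0)ᵀ

Let N = A − (0)·I. We want v_2 with N^2 v_2 = 0 but N^1 v_2 ≠ 0; then v_{j-1} := N · v_j for j = 2, …, 2.

Pick v_2 = (1, 0, 0)ᵀ.
Then v_1 = N · v_2 = (0, -1, -1)ᵀ.

Sanity check: (A − (0)·I) v_1 = (0, 0, 0)ᵀ = 0. ✓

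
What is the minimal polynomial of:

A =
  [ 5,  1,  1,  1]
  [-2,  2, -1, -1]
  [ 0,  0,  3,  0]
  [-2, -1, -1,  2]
x^2 - 6*x + 9

The characteristic polynomial is χ_A(x) = (x - 3)^4, so the eigenvalues are known. The minimal polynomial is
  m_A(x) = Π_λ (x − λ)^{k_λ}
where k_λ is the size of the *largest* Jordan block for λ (equivalently, the smallest k with (A − λI)^k v = 0 for every generalised eigenvector v of λ).

  λ = 3: largest Jordan block has size 2, contributing (x − 3)^2

So m_A(x) = (x - 3)^2 = x^2 - 6*x + 9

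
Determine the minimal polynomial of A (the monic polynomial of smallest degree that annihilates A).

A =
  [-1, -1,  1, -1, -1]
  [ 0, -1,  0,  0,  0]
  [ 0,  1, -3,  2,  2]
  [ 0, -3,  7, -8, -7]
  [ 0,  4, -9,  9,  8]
x^2 + 2*x + 1

The characteristic polynomial is χ_A(x) = (x + 1)^5, so the eigenvalues are known. The minimal polynomial is
  m_A(x) = Π_λ (x − λ)^{k_λ}
where k_λ is the size of the *largest* Jordan block for λ (equivalently, the smallest k with (A − λI)^k v = 0 for every generalised eigenvector v of λ).

  λ = -1: largest Jordan block has size 2, contributing (x + 1)^2

So m_A(x) = (x + 1)^2 = x^2 + 2*x + 1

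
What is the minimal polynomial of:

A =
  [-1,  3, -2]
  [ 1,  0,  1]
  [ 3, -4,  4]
x^3 - 3*x^2 + 3*x - 1

The characteristic polynomial is χ_A(x) = (x - 1)^3, so the eigenvalues are known. The minimal polynomial is
  m_A(x) = Π_λ (x − λ)^{k_λ}
where k_λ is the size of the *largest* Jordan block for λ (equivalently, the smallest k with (A − λI)^k v = 0 for every generalised eigenvector v of λ).

  λ = 1: largest Jordan block has size 3, contributing (x − 1)^3

So m_A(x) = (x - 1)^3 = x^3 - 3*x^2 + 3*x - 1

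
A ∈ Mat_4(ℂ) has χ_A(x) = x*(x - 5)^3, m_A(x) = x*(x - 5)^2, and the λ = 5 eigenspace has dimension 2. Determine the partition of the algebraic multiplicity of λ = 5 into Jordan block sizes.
Block sizes for λ = 5: [2, 1]

Step 1 — from the characteristic polynomial, algebraic multiplicity of λ = 5 is 3. From dim ker(A − (5)·I) = 2, there are exactly 2 Jordan blocks for λ = 5.
Step 2 — from the minimal polynomial, the factor (x − 5)^2 tells us the largest block for λ = 5 has size 2.
Step 3 — with total size 3, 2 blocks, and largest block 2, the block sizes (in nonincreasing order) are [2, 1].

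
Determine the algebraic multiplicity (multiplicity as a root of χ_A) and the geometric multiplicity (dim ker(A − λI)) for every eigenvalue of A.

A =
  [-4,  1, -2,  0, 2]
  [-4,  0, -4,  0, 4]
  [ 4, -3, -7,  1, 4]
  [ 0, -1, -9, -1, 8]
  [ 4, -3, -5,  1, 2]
λ = -2: alg = 5, geom = 3

Step 1 — factor the characteristic polynomial to read off the algebraic multiplicities:
  χ_A(x) = (x + 2)^5

Step 2 — compute geometric multiplicities via the rank-nullity identity g(λ) = n − rank(A − λI):
  rank(A − (-2)·I) = 2, so dim ker(A − (-2)·I) = n − 2 = 3

Summary:
  λ = -2: algebraic multiplicity = 5, geometric multiplicity = 3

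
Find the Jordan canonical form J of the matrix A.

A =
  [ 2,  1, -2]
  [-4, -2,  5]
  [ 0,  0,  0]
J_3(0)

The characteristic polynomial is
  det(x·I − A) = x^3

Eigenvalues and multiplicities (the geometric multiplicity of λ is n − rank(A − λI), which equals the number of Jordan blocks for λ):
  λ = 0: algebraic multiplicity = 3, geometric multiplicity = 1

Determining the block sizes for each eigenvalue:
  λ = 0: one block (gm = 1), so the single block has size am = 3 → block sizes [3]

Assembling the blocks gives a Jordan form
J =
  [0, 1, 0]
  [0, 0, 1]
  [0, 0, 0]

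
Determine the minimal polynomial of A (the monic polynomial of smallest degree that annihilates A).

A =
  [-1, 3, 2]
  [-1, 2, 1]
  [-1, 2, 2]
x^3 - 3*x^2 + 3*x - 1

The characteristic polynomial is χ_A(x) = (x - 1)^3, so the eigenvalues are known. The minimal polynomial is
  m_A(x) = Π_λ (x − λ)^{k_λ}
where k_λ is the size of the *largest* Jordan block for λ (equivalently, the smallest k with (A − λI)^k v = 0 for every generalised eigenvector v of λ).

  λ = 1: largest Jordan block has size 3, contributing (x − 1)^3

So m_A(x) = (x - 1)^3 = x^3 - 3*x^2 + 3*x - 1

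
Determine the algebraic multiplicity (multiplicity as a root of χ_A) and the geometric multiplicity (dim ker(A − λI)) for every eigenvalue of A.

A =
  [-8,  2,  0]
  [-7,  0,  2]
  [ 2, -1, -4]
λ = -4: alg = 3, geom = 1

Step 1 — factor the characteristic polynomial to read off the algebraic multiplicities:
  χ_A(x) = (x + 4)^3

Step 2 — compute geometric multiplicities via the rank-nullity identity g(λ) = n − rank(A − λI):
  rank(A − (-4)·I) = 2, so dim ker(A − (-4)·I) = n − 2 = 1

Summary:
  λ = -4: algebraic multiplicity = 3, geometric multiplicity = 1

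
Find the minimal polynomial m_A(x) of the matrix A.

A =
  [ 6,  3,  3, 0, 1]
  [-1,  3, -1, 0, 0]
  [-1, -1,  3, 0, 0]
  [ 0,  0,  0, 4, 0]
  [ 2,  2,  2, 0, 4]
x^3 - 12*x^2 + 48*x - 64

The characteristic polynomial is χ_A(x) = (x - 4)^5, so the eigenvalues are known. The minimal polynomial is
  m_A(x) = Π_λ (x − λ)^{k_λ}
where k_λ is the size of the *largest* Jordan block for λ (equivalently, the smallest k with (A − λI)^k v = 0 for every generalised eigenvector v of λ).

  λ = 4: largest Jordan block has size 3, contributing (x − 4)^3

So m_A(x) = (x - 4)^3 = x^3 - 12*x^2 + 48*x - 64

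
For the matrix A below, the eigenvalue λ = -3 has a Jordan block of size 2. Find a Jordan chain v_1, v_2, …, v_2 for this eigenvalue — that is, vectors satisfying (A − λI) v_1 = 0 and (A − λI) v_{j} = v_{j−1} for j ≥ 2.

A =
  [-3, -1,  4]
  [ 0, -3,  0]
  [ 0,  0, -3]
A Jordan chain for λ = -3 of length 2:
v_1 = (-1, 0, 0)ᵀ
v_2 = (0, 1, 0)ᵀ

Let N = A − (-3)·I. We want v_2 with N^2 v_2 = 0 but N^1 v_2 ≠ 0; then v_{j-1} := N · v_j for j = 2, …, 2.

Pick v_2 = (0, 1, 0)ᵀ.
Then v_1 = N · v_2 = (-1, 0, 0)ᵀ.

Sanity check: (A − (-3)·I) v_1 = (0, 0, 0)ᵀ = 0. ✓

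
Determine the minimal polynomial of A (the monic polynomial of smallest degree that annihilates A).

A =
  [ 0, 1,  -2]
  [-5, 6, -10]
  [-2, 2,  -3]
x^2 - 2*x + 1

The characteristic polynomial is χ_A(x) = (x - 1)^3, so the eigenvalues are known. The minimal polynomial is
  m_A(x) = Π_λ (x − λ)^{k_λ}
where k_λ is the size of the *largest* Jordan block for λ (equivalently, the smallest k with (A − λI)^k v = 0 for every generalised eigenvector v of λ).

  λ = 1: largest Jordan block has size 2, contributing (x − 1)^2

So m_A(x) = (x - 1)^2 = x^2 - 2*x + 1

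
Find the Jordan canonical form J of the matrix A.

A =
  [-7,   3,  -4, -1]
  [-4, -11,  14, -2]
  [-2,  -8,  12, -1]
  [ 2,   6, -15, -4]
J_3(-5) ⊕ J_1(5)

The characteristic polynomial is
  det(x·I − A) = x^4 + 10*x^3 - 250*x - 625 = (x - 5)*(x + 5)^3

Eigenvalues and multiplicities (the geometric multiplicity of λ is n − rank(A − λI), which equals the number of Jordan blocks for λ):
  λ = -5: algebraic multiplicity = 3, geometric multiplicity = 1
  λ = 5: algebraic multiplicity = 1, geometric multiplicity = 1

Determining the block sizes for each eigenvalue:
  λ = -5: one block (gm = 1), so the single block has size am = 3 → block sizes [3]
  λ = 5: one block (gm = 1), so the single block has size am = 1 → block sizes [1]

Assembling the blocks gives a Jordan form
J =
  [-5,  1,  0, 0]
  [ 0, -5,  1, 0]
  [ 0,  0, -5, 0]
  [ 0,  0,  0, 5]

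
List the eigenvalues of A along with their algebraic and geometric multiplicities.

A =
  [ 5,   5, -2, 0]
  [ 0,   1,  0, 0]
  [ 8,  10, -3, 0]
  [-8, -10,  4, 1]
λ = 1: alg = 4, geom = 3

Step 1 — factor the characteristic polynomial to read off the algebraic multiplicities:
  χ_A(x) = (x - 1)^4

Step 2 — compute geometric multiplicities via the rank-nullity identity g(λ) = n − rank(A − λI):
  rank(A − (1)·I) = 1, so dim ker(A − (1)·I) = n − 1 = 3

Summary:
  λ = 1: algebraic multiplicity = 4, geometric multiplicity = 3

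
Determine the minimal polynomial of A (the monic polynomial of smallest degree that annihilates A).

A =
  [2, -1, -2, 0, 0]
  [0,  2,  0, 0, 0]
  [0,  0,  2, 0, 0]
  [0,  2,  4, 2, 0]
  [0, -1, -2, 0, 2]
x^2 - 4*x + 4

The characteristic polynomial is χ_A(x) = (x - 2)^5, so the eigenvalues are known. The minimal polynomial is
  m_A(x) = Π_λ (x − λ)^{k_λ}
where k_λ is the size of the *largest* Jordan block for λ (equivalently, the smallest k with (A − λI)^k v = 0 for every generalised eigenvector v of λ).

  λ = 2: largest Jordan block has size 2, contributing (x − 2)^2

So m_A(x) = (x - 2)^2 = x^2 - 4*x + 4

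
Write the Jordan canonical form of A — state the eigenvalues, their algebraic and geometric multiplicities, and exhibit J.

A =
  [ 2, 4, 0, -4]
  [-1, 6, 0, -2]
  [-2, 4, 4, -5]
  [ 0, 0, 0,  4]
J_2(4) ⊕ J_2(4)

The characteristic polynomial is
  det(x·I − A) = x^4 - 16*x^3 + 96*x^2 - 256*x + 256 = (x - 4)^4

Eigenvalues and multiplicities (the geometric multiplicity of λ is n − rank(A − λI), which equals the number of Jordan blocks for λ):
  λ = 4: algebraic multiplicity = 4, geometric multiplicity = 2

Determining the block sizes for each eigenvalue:
  λ = 4: with am = 4 and gm = 2, the partition is not yet determined (e.g. several partitions of 4 into 2 parts exist). Let N = A − (4)·I. Computing rank(N^1) = 2, rank(N^2) = 0; the number of blocks of size ≥ j is rank(N^{j−1}) − rank(N^j), giving [2, 2]. So we have 2 block(s) of size 2 → block sizes [2, 2]

Assembling the blocks gives a Jordan form
J =
  [4, 1, 0, 0]
  [0, 4, 0, 0]
  [0, 0, 4, 1]
  [0, 0, 0, 4]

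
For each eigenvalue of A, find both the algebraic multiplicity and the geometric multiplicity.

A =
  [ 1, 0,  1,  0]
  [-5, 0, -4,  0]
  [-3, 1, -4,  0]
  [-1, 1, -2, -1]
λ = -1: alg = 4, geom = 2

Step 1 — factor the characteristic polynomial to read off the algebraic multiplicities:
  χ_A(x) = (x + 1)^4

Step 2 — compute geometric multiplicities via the rank-nullity identity g(λ) = n − rank(A − λI):
  rank(A − (-1)·I) = 2, so dim ker(A − (-1)·I) = n − 2 = 2

Summary:
  λ = -1: algebraic multiplicity = 4, geometric multiplicity = 2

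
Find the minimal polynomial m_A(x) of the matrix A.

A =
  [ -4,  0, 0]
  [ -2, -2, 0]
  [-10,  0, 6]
x^3 - 28*x - 48

The characteristic polynomial is χ_A(x) = (x - 6)*(x + 2)*(x + 4), so the eigenvalues are known. The minimal polynomial is
  m_A(x) = Π_λ (x − λ)^{k_λ}
where k_λ is the size of the *largest* Jordan block for λ (equivalently, the smallest k with (A − λI)^k v = 0 for every generalised eigenvector v of λ).

  λ = -4: largest Jordan block has size 1, contributing (x + 4)
  λ = -2: largest Jordan block has size 1, contributing (x + 2)
  λ = 6: largest Jordan block has size 1, contributing (x − 6)

So m_A(x) = (x - 6)*(x + 2)*(x + 4) = x^3 - 28*x - 48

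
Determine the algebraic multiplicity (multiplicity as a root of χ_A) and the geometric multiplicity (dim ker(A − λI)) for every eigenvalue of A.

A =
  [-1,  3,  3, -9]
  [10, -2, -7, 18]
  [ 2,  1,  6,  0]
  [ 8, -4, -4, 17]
λ = 5: alg = 4, geom = 2

Step 1 — factor the characteristic polynomial to read off the algebraic multiplicities:
  χ_A(x) = (x - 5)^4

Step 2 — compute geometric multiplicities via the rank-nullity identity g(λ) = n − rank(A − λI):
  rank(A − (5)·I) = 2, so dim ker(A − (5)·I) = n − 2 = 2

Summary:
  λ = 5: algebraic multiplicity = 4, geometric multiplicity = 2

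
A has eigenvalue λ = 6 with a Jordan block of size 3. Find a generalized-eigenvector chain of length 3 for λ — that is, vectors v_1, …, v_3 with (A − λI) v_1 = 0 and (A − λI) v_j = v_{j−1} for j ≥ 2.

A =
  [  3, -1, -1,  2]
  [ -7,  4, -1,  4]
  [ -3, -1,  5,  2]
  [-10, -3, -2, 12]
A Jordan chain for λ = 6 of length 3:
v_1 = (-1, -2, -1, -3)ᵀ
v_2 = (-3, -7, -3, -10)ᵀ
v_3 = (1, 0, 0, 0)ᵀ

Let N = A − (6)·I. We want v_3 with N^3 v_3 = 0 but N^2 v_3 ≠ 0; then v_{j-1} := N · v_j for j = 3, …, 2.

Pick v_3 = (1, 0, 0, 0)ᵀ.
Then v_2 = N · v_3 = (-3, -7, -3, -10)ᵀ.
Then v_1 = N · v_2 = (-1, -2, -1, -3)ᵀ.

Sanity check: (A − (6)·I) v_1 = (0, 0, 0, 0)ᵀ = 0. ✓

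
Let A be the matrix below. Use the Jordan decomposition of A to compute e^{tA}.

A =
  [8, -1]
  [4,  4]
e^{tA} =
  [2*t*exp(6*t) + exp(6*t), -t*exp(6*t)]
  [4*t*exp(6*t), -2*t*exp(6*t) + exp(6*t)]

Strategy: write A = P · J · P⁻¹ where J is a Jordan canonical form, so e^{tA} = P · e^{tJ} · P⁻¹, and e^{tJ} can be computed block-by-block.

A has Jordan form
J =
  [6, 1]
  [0, 6]
(up to reordering of blocks).

Per-block formulas:
  For a 2×2 Jordan block J_2(6): exp(t · J_2(6)) = e^(6t)·(I + t·N), where N is the 2×2 nilpotent shift.

After assembling e^{tJ} and conjugating by P, we get:

e^{tA} =
  [2*t*exp(6*t) + exp(6*t), -t*exp(6*t)]
  [4*t*exp(6*t), -2*t*exp(6*t) + exp(6*t)]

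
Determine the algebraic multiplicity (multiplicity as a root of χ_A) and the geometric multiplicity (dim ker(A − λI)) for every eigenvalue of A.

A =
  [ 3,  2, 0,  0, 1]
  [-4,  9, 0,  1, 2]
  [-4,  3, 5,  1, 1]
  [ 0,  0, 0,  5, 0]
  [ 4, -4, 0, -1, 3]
λ = 5: alg = 5, geom = 2

Step 1 — factor the characteristic polynomial to read off the algebraic multiplicities:
  χ_A(x) = (x - 5)^5

Step 2 — compute geometric multiplicities via the rank-nullity identity g(λ) = n − rank(A − λI):
  rank(A − (5)·I) = 3, so dim ker(A − (5)·I) = n − 3 = 2

Summary:
  λ = 5: algebraic multiplicity = 5, geometric multiplicity = 2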